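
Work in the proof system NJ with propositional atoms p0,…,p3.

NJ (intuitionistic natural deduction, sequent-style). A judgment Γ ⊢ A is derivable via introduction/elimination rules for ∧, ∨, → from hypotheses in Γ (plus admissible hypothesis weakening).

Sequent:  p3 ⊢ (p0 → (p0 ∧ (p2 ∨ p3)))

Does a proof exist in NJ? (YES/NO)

Proof tree:
[→I] p3 ⊢ (p0 → (p0 ∧ (p2 ∨ p3)))
  [∧I] p3, p0 ⊢ (p0 ∧ (p2 ∨ p3))
    [Ax] p0 ⊢ p0
    [∨I₂] p3 ⊢ (p2 ∨ p3)
      [Ax] p3 ⊢ p3

Result: YES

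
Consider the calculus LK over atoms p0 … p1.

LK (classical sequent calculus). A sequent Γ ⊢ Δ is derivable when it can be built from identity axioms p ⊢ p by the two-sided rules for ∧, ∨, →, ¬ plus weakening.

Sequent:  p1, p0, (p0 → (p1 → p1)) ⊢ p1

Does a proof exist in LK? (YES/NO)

Proof tree:
[→L] p1, p0, (p0 → (p1 → p1)) ⊢ p1
  [Ax] p0 ⊢ p0
  [→L] p1, (p1 → p1) ⊢ p1
    [Ax] p1 ⊢ p1
    [Ax] p1 ⊢ p1

Result: YES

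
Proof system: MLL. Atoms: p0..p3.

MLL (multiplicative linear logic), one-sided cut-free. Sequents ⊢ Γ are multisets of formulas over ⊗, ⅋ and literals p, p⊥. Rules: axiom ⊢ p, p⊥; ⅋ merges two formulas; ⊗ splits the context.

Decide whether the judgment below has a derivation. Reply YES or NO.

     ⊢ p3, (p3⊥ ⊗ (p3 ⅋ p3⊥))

Derivation (root first):
[⊗]  ⊢ p3, (p3⊥ ⊗ (p3 ⅋ p3⊥))
  [Ax]  ⊢ p3, p3⊥
  [⅋]  ⊢ (p3 ⅋ p3⊥)
    [Ax]  ⊢ p3, p3⊥

Result: YES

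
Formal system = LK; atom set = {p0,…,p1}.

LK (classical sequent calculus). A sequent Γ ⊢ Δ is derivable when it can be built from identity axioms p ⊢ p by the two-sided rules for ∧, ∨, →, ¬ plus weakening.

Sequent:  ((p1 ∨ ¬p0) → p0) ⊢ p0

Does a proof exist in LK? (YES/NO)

Derivation trace:
[→L] ((p1 ∨ ¬p0) → p0) ⊢ p0
  [∨R]  ⊢ p0, (p1 ∨ ¬p0)
    [¬R]  ⊢ p0, p1, ¬p0
      [WR] p0 ⊢ p0, p1
        [Ax] p0 ⊢ p0
  [Ax] p0 ⊢ p0

Result: YES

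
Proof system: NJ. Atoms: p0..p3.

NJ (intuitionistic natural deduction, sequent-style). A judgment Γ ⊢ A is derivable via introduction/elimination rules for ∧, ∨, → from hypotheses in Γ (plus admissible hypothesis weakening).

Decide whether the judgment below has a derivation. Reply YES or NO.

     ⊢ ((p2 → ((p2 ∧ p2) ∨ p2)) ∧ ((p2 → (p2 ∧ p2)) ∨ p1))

Proof tree:
[∧I]  ⊢ ((p2 → ((p2 ∧ p2) ∨ p2)) ∧ ((p2 → (p2 ∧ p2)) ∨ p1))
  [→I]  ⊢ (p2 → ((p2 ∧ p2) ∨ p2))
    [∨I₁] p2 ⊢ ((p2 ∧ p2) ∨ p2)
      [∧I] p2 ⊢ (p2 ∧ p2)
        [Ax] p2 ⊢ p2
        [Ax] p2 ⊢ p2
  [∨I₁]  ⊢ ((p2 → (p2 ∧ p2)) ∨ p1)
    [→I]  ⊢ (p2 → (p2 ∧ p2))
      [∧I] p2 ⊢ (p2 ∧ p2)
        [Ax] p2 ⊢ p2
        [Ax] p2 ⊢ p2

Result: YES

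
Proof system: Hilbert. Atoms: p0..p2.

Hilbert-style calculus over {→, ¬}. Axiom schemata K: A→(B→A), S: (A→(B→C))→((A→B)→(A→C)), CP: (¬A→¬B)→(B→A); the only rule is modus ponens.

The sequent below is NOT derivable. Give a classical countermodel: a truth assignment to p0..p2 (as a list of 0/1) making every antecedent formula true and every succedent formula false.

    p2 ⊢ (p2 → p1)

Truth-table refutation:
  v=000: Γ:[p2=F] Δ:[(p2 → p1)=T] refutes=False
  v=001: Γ:[p2=T] Δ:[(p2 → p1)=F] refutes=True  ← countermodel

Result: [0, 0, 1]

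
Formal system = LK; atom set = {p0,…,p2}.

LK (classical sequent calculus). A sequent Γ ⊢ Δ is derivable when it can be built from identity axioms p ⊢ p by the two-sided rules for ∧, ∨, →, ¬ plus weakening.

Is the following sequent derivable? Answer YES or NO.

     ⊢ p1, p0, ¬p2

Search for a countermodel by truth-table:
  v=000: Γ:[] Δ:[p1=F, p0=F, ¬p2=T] refutes=False
  v=001: Γ:[] Δ:[p1=F, p0=F, ¬p2=F] refutes=True  ← countermodel

Result: NO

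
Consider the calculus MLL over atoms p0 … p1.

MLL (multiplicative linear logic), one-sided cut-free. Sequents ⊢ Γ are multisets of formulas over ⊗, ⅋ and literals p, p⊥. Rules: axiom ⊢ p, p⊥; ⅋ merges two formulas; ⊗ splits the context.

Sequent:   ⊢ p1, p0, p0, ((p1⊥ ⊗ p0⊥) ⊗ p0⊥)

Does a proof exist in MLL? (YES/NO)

Proof tree:
[⊗]  ⊢ p1, p0, p0, ((p1⊥ ⊗ p0⊥) ⊗ p0⊥)
  [⊗]  ⊢ p1, p0, (p1⊥ ⊗ p0⊥)
    [Ax]  ⊢ p1, p1⊥
    [Ax]  ⊢ p0, p0⊥
  [Ax]  ⊢ p0, p0⊥

Result: YES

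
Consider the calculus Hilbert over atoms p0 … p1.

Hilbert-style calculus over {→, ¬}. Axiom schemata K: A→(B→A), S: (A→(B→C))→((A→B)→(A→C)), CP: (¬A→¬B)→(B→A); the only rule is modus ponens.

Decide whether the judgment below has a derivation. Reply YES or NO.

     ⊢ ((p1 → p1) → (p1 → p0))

Truth-table refutation:
  v=00: Γ:[] Δ:[((p1 → p1) → (p1 → p0))=T] refutes=False
  v=01: Γ:[] Δ:[((p1 → p1) → (p1 → p0))=F] refutes=True  ← countermodel

Result: NO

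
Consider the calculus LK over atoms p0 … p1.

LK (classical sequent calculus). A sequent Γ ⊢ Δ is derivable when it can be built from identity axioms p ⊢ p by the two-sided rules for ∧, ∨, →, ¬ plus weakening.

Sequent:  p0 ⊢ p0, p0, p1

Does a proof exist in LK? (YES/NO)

Derivation trace:
[WR] p0 ⊢ p0, p0, p1
  [WR] p0 ⊢ p0, p0
    [Ax] p0 ⊢ p0

Result: YES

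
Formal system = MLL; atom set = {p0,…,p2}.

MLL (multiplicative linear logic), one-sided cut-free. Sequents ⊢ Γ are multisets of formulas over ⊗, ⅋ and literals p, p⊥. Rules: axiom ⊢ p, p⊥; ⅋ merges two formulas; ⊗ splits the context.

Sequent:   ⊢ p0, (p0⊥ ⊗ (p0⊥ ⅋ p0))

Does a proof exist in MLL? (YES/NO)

Derivation trace:
[⊗]  ⊢ p0, (p0⊥ ⊗ (p0⊥ ⅋ p0))
  [Ax]  ⊢ p0, p0⊥
  [⅋]  ⊢ (p0⊥ ⅋ p0)
    [Ax]  ⊢ p0, p0⊥

Result: YES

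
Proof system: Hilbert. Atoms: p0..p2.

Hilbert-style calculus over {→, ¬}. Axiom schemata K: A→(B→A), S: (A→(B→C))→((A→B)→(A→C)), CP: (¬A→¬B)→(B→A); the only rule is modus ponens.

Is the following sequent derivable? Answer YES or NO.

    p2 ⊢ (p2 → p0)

Enumerate valuations to refute Γ ⊢ Δ:
  v=000: Γ:[p2=F] Δ:[(p2 → p0)=T] refutes=False
  v=001: Γ:[p2=T] Δ:[(p2 → p0)=F] refutes=True  ← countermodel

Result: NO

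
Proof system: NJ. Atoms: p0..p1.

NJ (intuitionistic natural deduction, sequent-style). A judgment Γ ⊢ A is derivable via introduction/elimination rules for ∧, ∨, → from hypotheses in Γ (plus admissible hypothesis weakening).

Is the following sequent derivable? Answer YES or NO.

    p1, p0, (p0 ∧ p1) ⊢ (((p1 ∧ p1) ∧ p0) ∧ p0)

Derivation (root first):
[Wk] p1, p0, (p0 ∧ p1) ⊢ (((p1 ∧ p1) ∧ p0) ∧ p0)
  [∧I] p1, p0 ⊢ (((p1 ∧ p1) ∧ p0) ∧ p0)
    [∧I] p1, p0 ⊢ ((p1 ∧ p1) ∧ p0)
      [∧I] p1 ⊢ (p1 ∧ p1)
        [Ax] p1 ⊢ p1
        [Ax] p1 ⊢ p1
      [Wk] p0, p0 ⊢ p0
        [Ax] p0 ⊢ p0
    [Ax] p0 ⊢ p0

Result: YES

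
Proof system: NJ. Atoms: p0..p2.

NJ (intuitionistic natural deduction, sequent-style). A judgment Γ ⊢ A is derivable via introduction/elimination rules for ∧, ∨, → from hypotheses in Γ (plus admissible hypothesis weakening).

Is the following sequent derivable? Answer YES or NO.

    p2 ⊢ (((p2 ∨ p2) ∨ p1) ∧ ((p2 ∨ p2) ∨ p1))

Derivation (root first):
[∧I] p2 ⊢ (((p2 ∨ p2) ∨ p1) ∧ ((p2 ∨ p2) ∨ p1))
  [∨I₁] p2 ⊢ ((p2 ∨ p2) ∨ p1)
    [∨I₁] p2 ⊢ (p2 ∨ p2)
      [Ax] p2 ⊢ p2
  [∨I₁] p2 ⊢ ((p2 ∨ p2) ∨ p1)
    [∨I₁] p2 ⊢ (p2 ∨ p2)
      [Ax] p2 ⊢ p2

Result: YES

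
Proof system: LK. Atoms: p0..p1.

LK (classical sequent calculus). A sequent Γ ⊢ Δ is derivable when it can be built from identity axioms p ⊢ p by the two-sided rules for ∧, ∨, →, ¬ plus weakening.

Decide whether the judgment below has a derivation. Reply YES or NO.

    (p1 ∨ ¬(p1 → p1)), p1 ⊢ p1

Derivation (root first):
[WL] (p1 ∨ ¬(p1 → p1)), p1 ⊢ p1
  [∨L] (p1 ∨ ¬(p1 → p1)) ⊢ p1
    [Ax] p1 ⊢ p1
    [¬L] ¬(p1 → p1) ⊢ 
      [→R]  ⊢ (p1 → p1)
        [Ax] p1 ⊢ p1

Result: YES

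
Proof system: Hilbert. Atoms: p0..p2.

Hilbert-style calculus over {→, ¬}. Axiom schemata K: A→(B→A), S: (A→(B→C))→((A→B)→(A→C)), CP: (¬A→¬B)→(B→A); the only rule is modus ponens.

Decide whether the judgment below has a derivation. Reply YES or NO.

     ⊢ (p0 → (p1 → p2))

Search for a countermodel by truth-table:
  v=000: Γ:[] Δ:[(p0 → (p1 → p2))=T] refutes=False
  v=001: Γ:[] Δ:[(p0 → (p1 → p2))=T] refutes=False
  v=010: Γ:[] Δ:[(p0 → (p1 → p2))=T] refutes=False
  v=011: Γ:[] Δ:[(p0 → (p1 → p2))=T] refutes=False
  v=100: Γ:[] Δ:[(p0 → (p1 → p2))=T] refutes=False
  v=101: Γ:[] Δ:[(p0 → (p1 → p2))=T] refutes=False
  v=110: Γ:[] Δ:[(p0 → (p1 → p2))=F] refutes=True  ← countermodel

Result: NO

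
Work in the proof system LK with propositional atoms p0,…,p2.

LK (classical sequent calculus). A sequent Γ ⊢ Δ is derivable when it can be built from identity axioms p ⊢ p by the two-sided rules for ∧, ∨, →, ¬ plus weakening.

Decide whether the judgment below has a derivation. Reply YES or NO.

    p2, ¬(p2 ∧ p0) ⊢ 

Truth-table refutation:
  v=000: Γ:[p2=F, ¬(p2 ∧ p0)=T] Δ:[] refutes=False
  v=001: Γ:[p2=T, ¬(p2 ∧ p0)=T] Δ:[] refutes=True  ← countermodel

Result: NO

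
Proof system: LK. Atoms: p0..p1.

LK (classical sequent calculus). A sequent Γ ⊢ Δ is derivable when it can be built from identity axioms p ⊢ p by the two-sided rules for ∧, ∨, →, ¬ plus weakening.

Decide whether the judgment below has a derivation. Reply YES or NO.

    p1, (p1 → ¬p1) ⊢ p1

Proof tree:
[→L] p1, (p1 → ¬p1) ⊢ p1
  [Ax] p1 ⊢ p1
  [¬L] p1, ¬p1 ⊢ p1
    [WR] p1 ⊢ p1, p1
      [Ax] p1 ⊢ p1

Result: YES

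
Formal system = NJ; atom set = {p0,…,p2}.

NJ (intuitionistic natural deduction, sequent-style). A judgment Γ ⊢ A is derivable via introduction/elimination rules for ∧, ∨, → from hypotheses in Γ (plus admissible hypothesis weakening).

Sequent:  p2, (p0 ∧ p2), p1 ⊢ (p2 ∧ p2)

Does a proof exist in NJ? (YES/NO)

Derivation trace:
[Wk] p2, (p0 ∧ p2), p1 ⊢ (p2 ∧ p2)
  [Wk] p2, (p0 ∧ p2) ⊢ (p2 ∧ p2)
    [∧I] p2 ⊢ (p2 ∧ p2)
      [Ax] p2 ⊢ p2
      [Ax] p2 ⊢ p2

Result: YES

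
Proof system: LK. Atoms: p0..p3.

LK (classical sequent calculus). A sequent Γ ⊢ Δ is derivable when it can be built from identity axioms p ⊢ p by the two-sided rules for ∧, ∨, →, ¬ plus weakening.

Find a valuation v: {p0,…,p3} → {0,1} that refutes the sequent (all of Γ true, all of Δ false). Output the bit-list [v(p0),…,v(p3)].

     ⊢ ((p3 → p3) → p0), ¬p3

Search for a countermodel by truth-table:
  v=0000: Γ:[] Δ:[((p3 → p3) → p0)=F, ¬p3=T] refutes=False
  v=0001: Γ:[] Δ:[((p3 → p3) → p0)=F, ¬p3=F] refutes=True  ← countermodel

Result: [0, 0, 0, 1]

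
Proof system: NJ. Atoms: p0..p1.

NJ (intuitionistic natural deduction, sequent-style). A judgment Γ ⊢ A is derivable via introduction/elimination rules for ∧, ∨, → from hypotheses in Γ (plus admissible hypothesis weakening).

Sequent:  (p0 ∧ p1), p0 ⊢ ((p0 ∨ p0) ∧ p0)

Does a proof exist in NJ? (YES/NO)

Derivation (root first):
[∧I] (p0 ∧ p1), p0 ⊢ ((p0 ∨ p0) ∧ p0)
  [∨I₂] p0, (p0 ∧ p1) ⊢ (p0 ∨ p0)
    [Wk] p0, (p0 ∧ p1) ⊢ p0
      [Ax] p0 ⊢ p0
  [Ax] p0 ⊢ p0

Result: YES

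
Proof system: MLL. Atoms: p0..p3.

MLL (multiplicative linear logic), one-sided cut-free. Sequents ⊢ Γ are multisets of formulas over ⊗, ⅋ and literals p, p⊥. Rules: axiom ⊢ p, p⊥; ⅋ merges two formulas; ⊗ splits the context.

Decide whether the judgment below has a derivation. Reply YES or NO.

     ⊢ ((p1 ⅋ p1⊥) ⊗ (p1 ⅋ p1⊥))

Proof tree:
[⊗]  ⊢ ((p1 ⅋ p1⊥) ⊗ (p1 ⅋ p1⊥))
  [⅋]  ⊢ (p1 ⅋ p1⊥)
    [Ax]  ⊢ p1, p1⊥
  [⅋]  ⊢ (p1 ⅋ p1⊥)
    [Ax]  ⊢ p1, p1⊥

Result: YES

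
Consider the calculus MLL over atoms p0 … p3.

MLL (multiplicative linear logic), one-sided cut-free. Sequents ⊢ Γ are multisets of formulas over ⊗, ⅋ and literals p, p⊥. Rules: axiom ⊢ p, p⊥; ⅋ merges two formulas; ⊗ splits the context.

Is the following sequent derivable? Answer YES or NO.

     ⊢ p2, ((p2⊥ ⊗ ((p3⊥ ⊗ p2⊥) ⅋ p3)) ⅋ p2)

Derivation (root first):
[⅋]  ⊢ p2, ((p2⊥ ⊗ ((p3⊥ ⊗ p2⊥) ⅋ p3)) ⅋ p2)
  [⊗]  ⊢ p2, p2, (p2⊥ ⊗ ((p3⊥ ⊗ p2⊥) ⅋ p3))
    [Ax]  ⊢ p2, p2⊥
    [⅋]  ⊢ p2, ((p3⊥ ⊗ p2⊥) ⅋ p3)
      [⊗]  ⊢ p3, p2, (p3⊥ ⊗ p2⊥)
        [Ax]  ⊢ p3, p3⊥
        [Ax]  ⊢ p2, p2⊥

Result: YES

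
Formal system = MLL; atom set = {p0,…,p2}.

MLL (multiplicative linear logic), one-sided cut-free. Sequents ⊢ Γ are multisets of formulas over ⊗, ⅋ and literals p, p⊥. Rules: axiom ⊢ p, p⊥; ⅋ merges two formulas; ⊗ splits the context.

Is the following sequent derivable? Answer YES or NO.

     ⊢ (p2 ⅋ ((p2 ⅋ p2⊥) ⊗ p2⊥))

Derivation trace:
[⅋]  ⊢ (p2 ⅋ ((p2 ⅋ p2⊥) ⊗ p2⊥))
  [⊗]  ⊢ p2, ((p2 ⅋ p2⊥) ⊗ p2⊥)
    [⅋]  ⊢ (p2 ⅋ p2⊥)
      [Ax]  ⊢ p2, p2⊥
    [Ax]  ⊢ p2, p2⊥

Result: YES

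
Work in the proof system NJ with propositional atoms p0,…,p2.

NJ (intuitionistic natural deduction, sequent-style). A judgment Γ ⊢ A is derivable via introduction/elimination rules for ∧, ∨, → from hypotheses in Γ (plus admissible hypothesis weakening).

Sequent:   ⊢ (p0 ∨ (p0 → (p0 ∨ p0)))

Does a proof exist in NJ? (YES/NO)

Proof tree:
[∨I₂]  ⊢ (p0 ∨ (p0 → (p0 ∨ p0)))
  [→I]  ⊢ (p0 → (p0 ∨ p0))
    [∨I₂] p0 ⊢ (p0 ∨ p0)
      [Ax] p0 ⊢ p0

Result: YES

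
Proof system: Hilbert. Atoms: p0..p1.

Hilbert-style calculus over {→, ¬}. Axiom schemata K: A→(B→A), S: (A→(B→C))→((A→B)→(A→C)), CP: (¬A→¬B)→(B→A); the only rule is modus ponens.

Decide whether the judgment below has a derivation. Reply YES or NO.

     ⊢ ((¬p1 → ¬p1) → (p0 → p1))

Enumerate valuations to refute Γ ⊢ Δ:
  v=00: Γ:[] Δ:[((¬p1 → ¬p1) → (p0 → p1))=T] refutes=False
  v=01: Γ:[] Δ:[((¬p1 → ¬p1) → (p0 → p1))=T] refutes=False
  v=10: Γ:[] Δ:[((¬p1 → ¬p1) → (p0 → p1))=F] refutes=True  ← countermodel

Result: NO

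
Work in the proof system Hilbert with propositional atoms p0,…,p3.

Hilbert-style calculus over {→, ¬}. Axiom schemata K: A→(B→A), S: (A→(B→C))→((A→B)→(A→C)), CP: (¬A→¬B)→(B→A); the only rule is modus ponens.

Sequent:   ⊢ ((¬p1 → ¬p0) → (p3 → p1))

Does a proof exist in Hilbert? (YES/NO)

Enumerate valuations to refute Γ ⊢ Δ:
  v=0000: Γ:[] Δ:[((¬p1 → ¬p0) → (p3 → p1))=T] refutes=False
  v=0001: Γ:[] Δ:[((¬p1 → ¬p0) → (p3 → p1))=F] refutes=True  ← countermodel

Result: NO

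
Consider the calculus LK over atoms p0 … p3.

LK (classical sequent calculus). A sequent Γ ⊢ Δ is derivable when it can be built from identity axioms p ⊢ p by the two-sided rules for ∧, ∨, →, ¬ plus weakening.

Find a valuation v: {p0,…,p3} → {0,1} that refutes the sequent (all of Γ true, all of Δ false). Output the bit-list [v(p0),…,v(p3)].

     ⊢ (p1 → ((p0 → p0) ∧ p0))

Search for a countermodel by truth-table:
  v=0000: Γ:[] Δ:[(p1 → ((p0 → p0) ∧ p0))=T] refutes=False
  v=0001: Γ:[] Δ:[(p1 → ((p0 → p0) ∧ p0))=T] refutes=False
  v=0010: Γ:[] Δ:[(p1 → ((p0 → p0) ∧ p0))=T] refutes=False
  v=0011: Γ:[] Δ:[(p1 → ((p0 → p0) ∧ p0))=T] refutes=False
  v=0100: Γ:[] Δ:[(p1 → ((p0 → p0) ∧ p0))=F] refutes=True  ← countermodel

Result: [0, 1, 0, 0]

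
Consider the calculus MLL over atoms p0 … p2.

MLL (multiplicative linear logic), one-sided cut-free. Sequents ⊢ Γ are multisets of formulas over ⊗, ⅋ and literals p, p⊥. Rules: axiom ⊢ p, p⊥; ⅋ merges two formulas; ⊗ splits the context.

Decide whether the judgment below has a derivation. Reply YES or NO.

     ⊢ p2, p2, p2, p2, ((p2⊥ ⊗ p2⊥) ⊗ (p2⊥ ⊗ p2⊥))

Proof tree:
[⊗]  ⊢ p2, p2, p2, p2, ((p2⊥ ⊗ p2⊥) ⊗ (p2⊥ ⊗ p2⊥))
  [⊗]  ⊢ p2, p2, (p2⊥ ⊗ p2⊥)
    [Ax]  ⊢ p2, p2⊥
    [Ax]  ⊢ p2, p2⊥
  [⊗]  ⊢ p2, p2, (p2⊥ ⊗ p2⊥)
    [Ax]  ⊢ p2, p2⊥
    [Ax]  ⊢ p2, p2⊥

Result: YES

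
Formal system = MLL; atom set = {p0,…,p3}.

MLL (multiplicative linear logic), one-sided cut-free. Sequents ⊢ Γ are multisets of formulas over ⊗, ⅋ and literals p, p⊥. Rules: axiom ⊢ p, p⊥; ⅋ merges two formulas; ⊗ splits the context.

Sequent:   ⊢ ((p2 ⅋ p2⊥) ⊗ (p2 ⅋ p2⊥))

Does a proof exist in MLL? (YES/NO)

Derivation trace:
[⊗]  ⊢ ((p2 ⅋ p2⊥) ⊗ (p2 ⅋ p2⊥))
  [⅋]  ⊢ (p2 ⅋ p2⊥)
    [Ax]  ⊢ p2, p2⊥
  [⅋]  ⊢ (p2 ⅋ p2⊥)
    [Ax]  ⊢ p2, p2⊥

Result: YES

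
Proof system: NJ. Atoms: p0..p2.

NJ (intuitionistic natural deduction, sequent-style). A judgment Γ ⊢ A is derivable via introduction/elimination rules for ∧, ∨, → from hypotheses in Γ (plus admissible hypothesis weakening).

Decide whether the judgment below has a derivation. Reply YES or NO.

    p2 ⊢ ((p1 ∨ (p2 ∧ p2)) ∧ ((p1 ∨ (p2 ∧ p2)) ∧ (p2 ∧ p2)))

Proof tree:
[∧I] p2 ⊢ ((p1 ∨ (p2 ∧ p2)) ∧ ((p1 ∨ (p2 ∧ p2)) ∧ (p2 ∧ p2)))
  [∨I₂] p2 ⊢ (p1 ∨ (p2 ∧ p2))
    [∧I] p2 ⊢ (p2 ∧ p2)
      [Ax] p2 ⊢ p2
      [Ax] p2 ⊢ p2
  [∧I] p2 ⊢ ((p1 ∨ (p2 ∧ p2)) ∧ (p2 ∧ p2))
    [∨I₂] p2 ⊢ (p1 ∨ (p2 ∧ p2))
      [∧I] p2 ⊢ (p2 ∧ p2)
        [Ax] p2 ⊢ p2
        [Ax] p2 ⊢ p2
    [∧I] p2 ⊢ (p2 ∧ p2)
      [Ax] p2 ⊢ p2
      [Ax] p2 ⊢ p2

Result: YES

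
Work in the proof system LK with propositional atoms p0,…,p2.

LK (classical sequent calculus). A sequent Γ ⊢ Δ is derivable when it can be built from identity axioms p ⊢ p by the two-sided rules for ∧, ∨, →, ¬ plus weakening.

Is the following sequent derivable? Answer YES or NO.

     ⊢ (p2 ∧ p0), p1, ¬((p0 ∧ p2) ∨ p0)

Enumerate valuations to refute Γ ⊢ Δ:
  v=000: Γ:[] Δ:[(p2 ∧ p0)=F, p1=F, ¬((p0 ∧ p2) ∨ p0)=T] refutes=False
  v=001: Γ:[] Δ:[(p2 ∧ p0)=F, p1=F, ¬((p0 ∧ p2) ∨ p0)=T] refutes=False
  v=010: Γ:[] Δ:[(p2 ∧ p0)=F, p1=T, ¬((p0 ∧ p2) ∨ p0)=T] refutes=False
  v=011: Γ:[] Δ:[(p2 ∧ p0)=F, p1=T, ¬((p0 ∧ p2) ∨ p0)=T] refutes=False
  v=100: Γ:[] Δ:[(p2 ∧ p0)=F, p1=F, ¬((p0 ∧ p2) ∨ p0)=F] refutes=True  ← countermodel

Result: NO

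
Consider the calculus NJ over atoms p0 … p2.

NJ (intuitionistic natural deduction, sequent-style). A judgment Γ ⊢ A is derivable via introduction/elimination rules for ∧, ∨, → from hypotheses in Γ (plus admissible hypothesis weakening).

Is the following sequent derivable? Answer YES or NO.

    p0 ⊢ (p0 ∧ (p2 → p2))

Proof tree:
[∧I] p0 ⊢ (p0 ∧ (p2 → p2))
  [Ax] p0 ⊢ p0
  [→I]  ⊢ (p2 → p2)
    [Ax] p2 ⊢ p2

Result: YES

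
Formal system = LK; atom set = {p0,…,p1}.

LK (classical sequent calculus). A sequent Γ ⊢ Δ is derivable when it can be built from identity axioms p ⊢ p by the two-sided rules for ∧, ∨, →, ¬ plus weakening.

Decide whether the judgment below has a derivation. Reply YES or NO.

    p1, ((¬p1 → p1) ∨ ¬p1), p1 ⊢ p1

Derivation trace:
[WL] p1, ((¬p1 → p1) ∨ ¬p1), p1 ⊢ p1
  [∨L] p1, ((¬p1 → p1) ∨ ¬p1) ⊢ p1
    [→L] (¬p1 → p1) ⊢ p1
      [¬R]  ⊢ p1, ¬p1
        [Ax] p1 ⊢ p1
      [Ax] p1 ⊢ p1
    [¬L] p1, ¬p1 ⊢ 
      [Ax] p1 ⊢ p1

Result: YES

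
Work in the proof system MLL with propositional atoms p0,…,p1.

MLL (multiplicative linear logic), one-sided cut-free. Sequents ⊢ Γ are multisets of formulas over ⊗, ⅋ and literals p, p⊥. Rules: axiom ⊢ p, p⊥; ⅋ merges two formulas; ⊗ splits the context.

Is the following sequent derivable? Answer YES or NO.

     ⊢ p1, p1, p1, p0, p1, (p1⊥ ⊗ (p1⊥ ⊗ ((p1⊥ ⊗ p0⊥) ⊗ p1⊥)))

Derivation (root first):
[⊗]  ⊢ p1, p1, p1, p0, p1, (p1⊥ ⊗ (p1⊥ ⊗ ((p1⊥ ⊗ p0⊥) ⊗ p1⊥)))
  [Ax]  ⊢ p1, p1⊥
  [⊗]  ⊢ p1, p1, p0, p1, (p1⊥ ⊗ ((p1⊥ ⊗ p0⊥) ⊗ p1⊥))
    [Ax]  ⊢ p1, p1⊥
    [⊗]  ⊢ p1, p0, p1, ((p1⊥ ⊗ p0⊥) ⊗ p1⊥)
      [⊗]  ⊢ p1, p0, (p1⊥ ⊗ p0⊥)
        [Ax]  ⊢ p1, p1⊥
        [Ax]  ⊢ p0, p0⊥
      [Ax]  ⊢ p1, p1⊥

Result: YES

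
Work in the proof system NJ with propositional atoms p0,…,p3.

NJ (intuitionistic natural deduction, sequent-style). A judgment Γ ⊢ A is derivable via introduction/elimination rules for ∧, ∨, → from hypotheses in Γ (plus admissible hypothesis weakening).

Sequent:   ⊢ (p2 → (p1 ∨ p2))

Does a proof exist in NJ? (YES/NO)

Derivation (root first):
[→I]  ⊢ (p2 → (p1 ∨ p2))
  [∨I₂] p2 ⊢ (p1 ∨ p2)
    [Ax] p2 ⊢ p2

Result: YES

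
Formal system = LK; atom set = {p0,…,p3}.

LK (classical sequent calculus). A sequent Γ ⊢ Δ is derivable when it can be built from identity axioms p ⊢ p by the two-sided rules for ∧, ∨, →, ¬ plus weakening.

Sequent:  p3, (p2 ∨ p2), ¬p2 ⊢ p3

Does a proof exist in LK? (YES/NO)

Derivation trace:
[¬L] p3, (p2 ∨ p2), ¬p2 ⊢ p3
  [∨L] p3, (p2 ∨ p2) ⊢ p2, p3
    [WL] p3, p2 ⊢ p3
      [Ax] p3 ⊢ p3
    [Ax] p2 ⊢ p2

Result: YES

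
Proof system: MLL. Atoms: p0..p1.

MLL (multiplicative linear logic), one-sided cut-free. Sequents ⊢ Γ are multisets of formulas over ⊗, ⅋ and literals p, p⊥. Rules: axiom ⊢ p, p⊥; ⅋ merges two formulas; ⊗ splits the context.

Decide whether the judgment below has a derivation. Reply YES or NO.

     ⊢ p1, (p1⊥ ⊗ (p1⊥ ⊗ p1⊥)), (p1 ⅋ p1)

Derivation trace:
[⅋]  ⊢ p1, (p1⊥ ⊗ (p1⊥ ⊗ p1⊥)), (p1 ⅋ p1)
  [⊗]  ⊢ p1, p1, p1, (p1⊥ ⊗ (p1⊥ ⊗ p1⊥))
    [Ax]  ⊢ p1, p1⊥
    [⊗]  ⊢ p1, p1, (p1⊥ ⊗ p1⊥)
      [Ax]  ⊢ p1, p1⊥
      [Ax]  ⊢ p1, p1⊥

Result: YES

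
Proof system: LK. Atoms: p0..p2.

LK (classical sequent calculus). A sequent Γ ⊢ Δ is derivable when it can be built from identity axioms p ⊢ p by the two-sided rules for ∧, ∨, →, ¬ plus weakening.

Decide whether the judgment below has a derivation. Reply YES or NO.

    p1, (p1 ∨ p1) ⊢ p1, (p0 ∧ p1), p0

Proof tree:
[WR] p1, (p1 ∨ p1) ⊢ p1, (p0 ∧ p1), p0
  [∧R] p1, (p1 ∨ p1) ⊢ p1, (p0 ∧ p1)
    [∨L] (p1 ∨ p1) ⊢ p1, p0
      [WR] p1 ⊢ p1, p0
        [Ax] p1 ⊢ p1
      [Ax] p1 ⊢ p1
    [Ax] p1 ⊢ p1

Result: YES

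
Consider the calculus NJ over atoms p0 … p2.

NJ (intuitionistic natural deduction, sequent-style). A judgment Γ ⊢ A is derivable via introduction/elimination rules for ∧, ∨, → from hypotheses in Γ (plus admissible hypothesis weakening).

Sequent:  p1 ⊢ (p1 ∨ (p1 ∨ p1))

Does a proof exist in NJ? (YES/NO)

Proof tree:
[∨I₂] p1 ⊢ (p1 ∨ (p1 ∨ p1))
  [∨I₁] p1 ⊢ (p1 ∨ p1)
    [Ax] p1 ⊢ p1

Result: YES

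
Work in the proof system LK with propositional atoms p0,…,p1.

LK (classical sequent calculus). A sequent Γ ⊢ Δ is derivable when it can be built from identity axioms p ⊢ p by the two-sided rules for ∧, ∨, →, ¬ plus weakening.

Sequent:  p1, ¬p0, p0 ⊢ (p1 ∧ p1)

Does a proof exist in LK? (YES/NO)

Proof tree:
[∧R] p1, ¬p0, p0 ⊢ (p1 ∧ p1)
  [Ax] p1 ⊢ p1
  [¬L] p0, ¬p0 ⊢ p1
    [WR] p0 ⊢ p0, p1
      [Ax] p0 ⊢ p0

Result: YES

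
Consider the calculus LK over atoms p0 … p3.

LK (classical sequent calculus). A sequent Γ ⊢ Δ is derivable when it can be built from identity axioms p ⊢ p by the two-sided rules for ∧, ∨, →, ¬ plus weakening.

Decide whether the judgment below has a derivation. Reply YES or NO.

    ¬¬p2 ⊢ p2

Derivation (root first):
[¬L] ¬¬p2 ⊢ p2
  [¬R]  ⊢ p2, ¬p2
    [Ax] p2 ⊢ p2

Result: YES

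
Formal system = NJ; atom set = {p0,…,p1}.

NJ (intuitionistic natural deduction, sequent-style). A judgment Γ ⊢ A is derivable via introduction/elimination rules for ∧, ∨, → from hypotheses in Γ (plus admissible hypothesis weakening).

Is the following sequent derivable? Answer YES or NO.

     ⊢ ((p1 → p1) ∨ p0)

Derivation (root first):
[∨I₁]  ⊢ ((p1 → p1) ∨ p0)
  [→I]  ⊢ (p1 → p1)
    [Ax] p1 ⊢ p1

Result: YES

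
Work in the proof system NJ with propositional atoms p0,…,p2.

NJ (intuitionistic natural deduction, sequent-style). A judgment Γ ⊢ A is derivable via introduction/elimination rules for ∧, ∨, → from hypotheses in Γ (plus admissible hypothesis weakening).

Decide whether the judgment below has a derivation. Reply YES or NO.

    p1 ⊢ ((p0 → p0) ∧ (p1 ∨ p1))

Proof tree:
[∧I] p1 ⊢ ((p0 → p0) ∧ (p1 ∨ p1))
  [→I]  ⊢ (p0 → p0)
    [Ax] p0 ⊢ p0
  [∨I₁] p1 ⊢ (p1 ∨ p1)
    [Ax] p1 ⊢ p1

Result: YES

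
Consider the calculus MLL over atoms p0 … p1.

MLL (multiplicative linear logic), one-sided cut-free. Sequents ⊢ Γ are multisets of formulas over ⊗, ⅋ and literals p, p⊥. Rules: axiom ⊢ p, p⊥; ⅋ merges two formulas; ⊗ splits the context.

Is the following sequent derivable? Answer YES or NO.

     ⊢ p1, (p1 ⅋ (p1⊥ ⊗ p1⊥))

Derivation (root first):
[⅋]  ⊢ p1, (p1 ⅋ (p1⊥ ⊗ p1⊥))
  [⊗]  ⊢ p1, p1, (p1⊥ ⊗ p1⊥)
    [Ax]  ⊢ p1, p1⊥
    [Ax]  ⊢ p1, p1⊥

Result: YES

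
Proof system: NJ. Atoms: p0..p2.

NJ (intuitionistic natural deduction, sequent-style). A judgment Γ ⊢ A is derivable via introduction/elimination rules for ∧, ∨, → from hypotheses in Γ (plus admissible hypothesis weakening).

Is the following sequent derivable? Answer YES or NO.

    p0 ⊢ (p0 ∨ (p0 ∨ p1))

Proof tree:
[∨I₂] p0 ⊢ (p0 ∨ (p0 ∨ p1))
  [∨I₁] p0 ⊢ (p0 ∨ p1)
    [Ax] p0 ⊢ p0

Result: YES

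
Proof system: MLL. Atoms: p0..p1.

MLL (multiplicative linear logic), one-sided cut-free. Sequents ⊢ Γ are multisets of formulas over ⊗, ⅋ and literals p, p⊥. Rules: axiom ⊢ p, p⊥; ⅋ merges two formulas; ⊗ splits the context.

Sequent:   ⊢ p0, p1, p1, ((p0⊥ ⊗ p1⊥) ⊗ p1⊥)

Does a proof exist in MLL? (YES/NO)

Proof tree:
[⊗]  ⊢ p0, p1, p1, ((p0⊥ ⊗ p1⊥) ⊗ p1⊥)
  [⊗]  ⊢ p0, p1, (p0⊥ ⊗ p1⊥)
    [Ax]  ⊢ p0, p0⊥
    [Ax]  ⊢ p1, p1⊥
  [Ax]  ⊢ p1, p1⊥

Result: YES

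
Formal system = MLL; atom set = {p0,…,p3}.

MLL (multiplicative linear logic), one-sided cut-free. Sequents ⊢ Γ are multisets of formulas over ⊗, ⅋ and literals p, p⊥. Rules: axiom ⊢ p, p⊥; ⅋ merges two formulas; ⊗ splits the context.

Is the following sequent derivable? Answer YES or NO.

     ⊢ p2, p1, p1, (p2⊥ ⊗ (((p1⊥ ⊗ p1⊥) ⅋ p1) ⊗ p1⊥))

Derivation (root first):
[⊗]  ⊢ p2, p1, p1, (p2⊥ ⊗ (((p1⊥ ⊗ p1⊥) ⅋ p1) ⊗ p1⊥))
  [Ax]  ⊢ p2, p2⊥
  [⊗]  ⊢ p1, p1, (((p1⊥ ⊗ p1⊥) ⅋ p1) ⊗ p1⊥)
    [⅋]  ⊢ p1, ((p1⊥ ⊗ p1⊥) ⅋ p1)
      [⊗]  ⊢ p1, p1, (p1⊥ ⊗ p1⊥)
        [Ax]  ⊢ p1, p1⊥
        [Ax]  ⊢ p1, p1⊥
    [Ax]  ⊢ p1, p1⊥

Result: YES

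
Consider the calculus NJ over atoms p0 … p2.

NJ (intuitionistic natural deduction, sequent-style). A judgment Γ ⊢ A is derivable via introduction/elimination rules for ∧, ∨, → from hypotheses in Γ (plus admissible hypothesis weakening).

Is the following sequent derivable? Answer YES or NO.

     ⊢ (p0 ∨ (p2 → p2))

Derivation trace:
[∨I₂]  ⊢ (p0 ∨ (p2 → p2))
  [→I]  ⊢ (p2 → p2)
    [Ax] p2 ⊢ p2

Result: YES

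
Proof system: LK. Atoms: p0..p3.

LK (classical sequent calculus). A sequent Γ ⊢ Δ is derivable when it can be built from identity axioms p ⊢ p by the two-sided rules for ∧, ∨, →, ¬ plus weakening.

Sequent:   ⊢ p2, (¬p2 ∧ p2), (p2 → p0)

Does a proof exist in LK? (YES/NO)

Derivation (root first):
[→R]  ⊢ p2, (¬p2 ∧ p2), (p2 → p0)
  [∧R] p2 ⊢ p2, p0, (¬p2 ∧ p2)
    [¬R]  ⊢ p2, p0, ¬p2
      [WR] p2 ⊢ p2, p0
        [Ax] p2 ⊢ p2
    [Ax] p2 ⊢ p2

Result: YES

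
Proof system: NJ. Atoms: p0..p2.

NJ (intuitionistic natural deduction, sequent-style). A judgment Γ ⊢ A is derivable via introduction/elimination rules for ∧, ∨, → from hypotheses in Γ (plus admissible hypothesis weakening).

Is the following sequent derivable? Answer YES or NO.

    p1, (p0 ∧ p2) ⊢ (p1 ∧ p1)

Proof tree:
[Wk] p1, (p0 ∧ p2) ⊢ (p1 ∧ p1)
  [∧I] p1 ⊢ (p1 ∧ p1)
    [Ax] p1 ⊢ p1
    [Ax] p1 ⊢ p1

Result: YES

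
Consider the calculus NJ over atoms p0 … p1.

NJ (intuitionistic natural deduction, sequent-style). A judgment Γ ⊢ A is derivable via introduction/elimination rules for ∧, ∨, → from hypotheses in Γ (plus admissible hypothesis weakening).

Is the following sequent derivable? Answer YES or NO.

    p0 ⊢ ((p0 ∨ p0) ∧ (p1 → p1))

Derivation trace:
[∧I] p0 ⊢ ((p0 ∨ p0) ∧ (p1 → p1))
  [∨I₂] p0 ⊢ (p0 ∨ p0)
    [Ax] p0 ⊢ p0
  [→I]  ⊢ (p1 → p1)
    [Ax] p1 ⊢ p1

Result: YES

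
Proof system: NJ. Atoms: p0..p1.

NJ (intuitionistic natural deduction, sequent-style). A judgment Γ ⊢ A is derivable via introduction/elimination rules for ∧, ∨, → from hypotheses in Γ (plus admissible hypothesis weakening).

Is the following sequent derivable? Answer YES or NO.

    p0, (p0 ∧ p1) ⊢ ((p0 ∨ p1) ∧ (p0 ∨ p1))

Proof tree:
[Wk] p0, (p0 ∧ p1) ⊢ ((p0 ∨ p1) ∧ (p0 ∨ p1))
  [∧I] p0 ⊢ ((p0 ∨ p1) ∧ (p0 ∨ p1))
    [∨I₁] p0 ⊢ (p0 ∨ p1)
      [Ax] p0 ⊢ p0
    [∨I₁] p0 ⊢ (p0 ∨ p1)
      [Ax] p0 ⊢ p0

Result: YES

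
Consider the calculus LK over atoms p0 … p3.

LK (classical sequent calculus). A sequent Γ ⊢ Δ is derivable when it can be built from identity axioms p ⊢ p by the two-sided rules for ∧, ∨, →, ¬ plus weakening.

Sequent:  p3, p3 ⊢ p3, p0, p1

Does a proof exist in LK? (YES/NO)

Proof tree:
[WR] p3, p3 ⊢ p3, p0, p1
  [WR] p3, p3 ⊢ p3, p0
    [WL] p3, p3 ⊢ p3
      [Ax] p3 ⊢ p3

Result: YES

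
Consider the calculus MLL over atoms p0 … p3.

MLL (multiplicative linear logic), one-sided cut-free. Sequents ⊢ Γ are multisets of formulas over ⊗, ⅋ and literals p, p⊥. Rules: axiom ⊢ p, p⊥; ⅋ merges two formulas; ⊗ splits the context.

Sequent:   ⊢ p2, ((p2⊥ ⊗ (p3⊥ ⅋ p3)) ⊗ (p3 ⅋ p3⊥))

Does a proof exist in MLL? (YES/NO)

Derivation (root first):
[⊗]  ⊢ p2, ((p2⊥ ⊗ (p3⊥ ⅋ p3)) ⊗ (p3 ⅋ p3⊥))
  [⊗]  ⊢ p2, (p2⊥ ⊗ (p3⊥ ⅋ p3))
    [Ax]  ⊢ p2, p2⊥
    [⅋]  ⊢ (p3⊥ ⅋ p3)
      [Ax]  ⊢ p3, p3⊥
  [⅋]  ⊢ (p3 ⅋ p3⊥)
    [Ax]  ⊢ p3, p3⊥

Result: YES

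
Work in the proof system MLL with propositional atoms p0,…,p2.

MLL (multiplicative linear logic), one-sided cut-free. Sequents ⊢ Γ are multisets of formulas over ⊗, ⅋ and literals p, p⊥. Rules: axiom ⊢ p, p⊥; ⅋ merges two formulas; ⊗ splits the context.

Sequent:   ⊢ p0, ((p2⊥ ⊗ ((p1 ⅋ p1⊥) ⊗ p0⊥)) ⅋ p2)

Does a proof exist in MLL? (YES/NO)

Derivation (root first):
[⅋]  ⊢ p0, ((p2⊥ ⊗ ((p1 ⅋ p1⊥) ⊗ p0⊥)) ⅋ p2)
  [⊗]  ⊢ p2, p0, (p2⊥ ⊗ ((p1 ⅋ p1⊥) ⊗ p0⊥))
    [Ax]  ⊢ p2, p2⊥
    [⊗]  ⊢ p0, ((p1 ⅋ p1⊥) ⊗ p0⊥)
      [⅋]  ⊢ (p1 ⅋ p1⊥)
        [Ax]  ⊢ p1, p1⊥
      [Ax]  ⊢ p0, p0⊥

Result: YES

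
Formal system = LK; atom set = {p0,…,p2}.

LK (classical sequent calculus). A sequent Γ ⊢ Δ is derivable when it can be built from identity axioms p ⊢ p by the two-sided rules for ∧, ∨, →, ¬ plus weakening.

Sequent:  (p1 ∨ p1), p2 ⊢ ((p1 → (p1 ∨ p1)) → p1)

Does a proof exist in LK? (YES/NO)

Derivation (root first):
[WL] (p1 ∨ p1), p2 ⊢ ((p1 → (p1 ∨ p1)) → p1)
  [→R] (p1 ∨ p1) ⊢ ((p1 → (p1 ∨ p1)) → p1)
    [→L] (p1 ∨ p1), (p1 → (p1 ∨ p1)) ⊢ p1
      [∨L] (p1 ∨ p1) ⊢ p1
        [Ax] p1 ⊢ p1
        [Ax] p1 ⊢ p1
      [∨L] (p1 ∨ p1) ⊢ p1
        [Ax] p1 ⊢ p1
        [Ax] p1 ⊢ p1

Result: YES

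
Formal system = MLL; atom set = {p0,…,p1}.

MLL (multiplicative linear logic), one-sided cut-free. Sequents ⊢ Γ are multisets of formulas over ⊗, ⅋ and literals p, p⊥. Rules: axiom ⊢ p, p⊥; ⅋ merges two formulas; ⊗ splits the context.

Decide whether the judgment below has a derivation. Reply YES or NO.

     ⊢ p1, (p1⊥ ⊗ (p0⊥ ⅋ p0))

Derivation (root first):
[⊗]  ⊢ p1, (p1⊥ ⊗ (p0⊥ ⅋ p0))
  [Ax]  ⊢ p1, p1⊥
  [⅋]  ⊢ (p0⊥ ⅋ p0)
    [Ax]  ⊢ p0, p0⊥

Result: YES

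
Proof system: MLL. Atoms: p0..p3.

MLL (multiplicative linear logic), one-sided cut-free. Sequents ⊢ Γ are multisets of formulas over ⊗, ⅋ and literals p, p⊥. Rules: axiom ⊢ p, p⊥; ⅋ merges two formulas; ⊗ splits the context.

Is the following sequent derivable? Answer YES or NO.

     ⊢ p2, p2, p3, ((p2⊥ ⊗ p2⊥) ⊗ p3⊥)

Proof tree:
[⊗]  ⊢ p2, p2, p3, ((p2⊥ ⊗ p2⊥) ⊗ p3⊥)
  [⊗]  ⊢ p2, p2, (p2⊥ ⊗ p2⊥)
    [Ax]  ⊢ p2, p2⊥
    [Ax]  ⊢ p2, p2⊥
  [Ax]  ⊢ p3, p3⊥

Result: YES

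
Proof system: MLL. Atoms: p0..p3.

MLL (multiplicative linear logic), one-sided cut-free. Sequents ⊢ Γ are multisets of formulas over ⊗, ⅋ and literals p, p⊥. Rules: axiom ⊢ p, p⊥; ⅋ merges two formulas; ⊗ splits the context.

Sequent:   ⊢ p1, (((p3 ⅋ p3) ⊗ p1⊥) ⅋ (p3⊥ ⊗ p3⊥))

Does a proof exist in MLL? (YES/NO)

Proof tree:
[⅋]  ⊢ p1, (((p3 ⅋ p3) ⊗ p1⊥) ⅋ (p3⊥ ⊗ p3⊥))
  [⊗]  ⊢ (p3⊥ ⊗ p3⊥), p1, ((p3 ⅋ p3) ⊗ p1⊥)
    [⅋]  ⊢ (p3⊥ ⊗ p3⊥), (p3 ⅋ p3)
      [⊗]  ⊢ p3, p3, (p3⊥ ⊗ p3⊥)
        [Ax]  ⊢ p3, p3⊥
        [Ax]  ⊢ p3, p3⊥
    [Ax]  ⊢ p1, p1⊥

Result: YES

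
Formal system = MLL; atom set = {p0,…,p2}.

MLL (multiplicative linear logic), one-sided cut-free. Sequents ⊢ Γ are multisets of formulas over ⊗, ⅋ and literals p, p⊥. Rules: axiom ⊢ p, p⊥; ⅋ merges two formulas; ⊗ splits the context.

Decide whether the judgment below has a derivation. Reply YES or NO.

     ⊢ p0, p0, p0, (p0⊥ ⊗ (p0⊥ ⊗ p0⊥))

Derivation (root first):
[⊗]  ⊢ p0, p0, p0, (p0⊥ ⊗ (p0⊥ ⊗ p0⊥))
  [Ax]  ⊢ p0, p0⊥
  [⊗]  ⊢ p0, p0, (p0⊥ ⊗ p0⊥)
    [Ax]  ⊢ p0, p0⊥
    [Ax]  ⊢ p0, p0⊥

Result: YES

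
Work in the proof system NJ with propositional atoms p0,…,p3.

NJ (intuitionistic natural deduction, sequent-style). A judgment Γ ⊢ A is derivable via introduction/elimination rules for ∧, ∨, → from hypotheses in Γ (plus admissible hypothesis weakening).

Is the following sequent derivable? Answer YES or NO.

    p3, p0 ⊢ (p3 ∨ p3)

Proof tree:
[Wk] p3, p0 ⊢ (p3 ∨ p3)
  [∨I₂] p3 ⊢ (p3 ∨ p3)
    [Ax] p3 ⊢ p3

Result: YES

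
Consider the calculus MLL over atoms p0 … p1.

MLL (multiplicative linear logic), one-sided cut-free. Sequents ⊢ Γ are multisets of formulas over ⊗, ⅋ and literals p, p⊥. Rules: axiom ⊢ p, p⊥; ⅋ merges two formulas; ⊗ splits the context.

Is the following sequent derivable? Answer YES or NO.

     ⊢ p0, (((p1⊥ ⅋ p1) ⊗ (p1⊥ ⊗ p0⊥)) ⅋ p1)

Derivation (root first):
[⅋]  ⊢ p0, (((p1⊥ ⅋ p1) ⊗ (p1⊥ ⊗ p0⊥)) ⅋ p1)
  [⊗]  ⊢ p1, p0, ((p1⊥ ⅋ p1) ⊗ (p1⊥ ⊗ p0⊥))
    [⅋]  ⊢ (p1⊥ ⅋ p1)
      [Ax]  ⊢ p1, p1⊥
    [⊗]  ⊢ p1, p0, (p1⊥ ⊗ p0⊥)
      [Ax]  ⊢ p1, p1⊥
      [Ax]  ⊢ p0, p0⊥

Result: YES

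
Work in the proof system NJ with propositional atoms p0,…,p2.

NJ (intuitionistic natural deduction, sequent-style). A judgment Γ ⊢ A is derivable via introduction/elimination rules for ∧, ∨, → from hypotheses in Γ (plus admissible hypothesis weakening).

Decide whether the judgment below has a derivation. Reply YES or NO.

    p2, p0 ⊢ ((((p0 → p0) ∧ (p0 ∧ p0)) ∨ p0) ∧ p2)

Derivation (root first):
[∧I] p2, p0 ⊢ ((((p0 → p0) ∧ (p0 ∧ p0)) ∨ p0) ∧ p2)
  [∨I₁] p0 ⊢ (((p0 → p0) ∧ (p0 ∧ p0)) ∨ p0)
    [∧I] p0 ⊢ ((p0 → p0) ∧ (p0 ∧ p0))
      [→I]  ⊢ (p0 → p0)
        [Ax] p0 ⊢ p0
      [∧I] p0 ⊢ (p0 ∧ p0)
        [Ax] p0 ⊢ p0
        [Ax] p0 ⊢ p0
  [Ax] p2 ⊢ p2

Result: YES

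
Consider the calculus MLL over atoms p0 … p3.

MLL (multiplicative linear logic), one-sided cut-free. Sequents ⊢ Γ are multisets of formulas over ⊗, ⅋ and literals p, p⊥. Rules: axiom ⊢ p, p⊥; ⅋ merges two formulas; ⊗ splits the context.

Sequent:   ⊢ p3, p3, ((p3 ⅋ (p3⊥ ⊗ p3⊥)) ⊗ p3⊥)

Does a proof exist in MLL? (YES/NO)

Derivation trace:
[⊗]  ⊢ p3, p3, ((p3 ⅋ (p3⊥ ⊗ p3⊥)) ⊗ p3⊥)
  [⅋]  ⊢ p3, (p3 ⅋ (p3⊥ ⊗ p3⊥))
    [⊗]  ⊢ p3, p3, (p3⊥ ⊗ p3⊥)
      [Ax]  ⊢ p3, p3⊥
      [Ax]  ⊢ p3, p3⊥
  [Ax]  ⊢ p3, p3⊥

Result: YES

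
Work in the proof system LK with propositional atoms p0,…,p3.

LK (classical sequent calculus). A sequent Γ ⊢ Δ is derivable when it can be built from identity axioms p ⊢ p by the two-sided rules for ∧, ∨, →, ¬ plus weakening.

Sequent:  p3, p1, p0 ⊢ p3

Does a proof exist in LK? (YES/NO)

Derivation trace:
[WL] p3, p1, p0 ⊢ p3
  [WL] p3, p1 ⊢ p3
    [Ax] p3 ⊢ p3

Result: YES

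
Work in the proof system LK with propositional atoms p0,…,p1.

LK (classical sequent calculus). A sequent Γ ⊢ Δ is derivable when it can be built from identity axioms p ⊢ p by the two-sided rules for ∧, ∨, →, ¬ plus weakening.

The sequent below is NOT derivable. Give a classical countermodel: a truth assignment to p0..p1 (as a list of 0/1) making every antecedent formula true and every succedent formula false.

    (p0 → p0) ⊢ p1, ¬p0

Truth-table refutation:
  v=00: Γ:[(p0 → p0)=T] Δ:[p1=F, ¬p0=T] refutes=False
  v=01: Γ:[(p0 → p0)=T] Δ:[p1=T, ¬p0=T] refutes=False
  v=10: Γ:[(p0 → p0)=T] Δ:[p1=F, ¬p0=F] refutes=True  ← countermodel

Result: [1, 0]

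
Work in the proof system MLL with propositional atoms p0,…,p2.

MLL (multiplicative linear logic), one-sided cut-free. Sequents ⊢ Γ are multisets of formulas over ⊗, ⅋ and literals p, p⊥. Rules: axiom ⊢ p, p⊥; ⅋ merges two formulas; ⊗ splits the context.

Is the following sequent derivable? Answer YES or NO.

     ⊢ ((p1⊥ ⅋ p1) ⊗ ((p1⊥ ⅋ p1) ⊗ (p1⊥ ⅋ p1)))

Proof tree:
[⊗]  ⊢ ((p1⊥ ⅋ p1) ⊗ ((p1⊥ ⅋ p1) ⊗ (p1⊥ ⅋ p1)))
  [⅋]  ⊢ (p1⊥ ⅋ p1)
    [Ax]  ⊢ p1, p1⊥
  [⊗]  ⊢ ((p1⊥ ⅋ p1) ⊗ (p1⊥ ⅋ p1))
    [⅋]  ⊢ (p1⊥ ⅋ p1)
      [Ax]  ⊢ p1, p1⊥
    [⅋]  ⊢ (p1⊥ ⅋ p1)
      [Ax]  ⊢ p1, p1⊥

Result: YES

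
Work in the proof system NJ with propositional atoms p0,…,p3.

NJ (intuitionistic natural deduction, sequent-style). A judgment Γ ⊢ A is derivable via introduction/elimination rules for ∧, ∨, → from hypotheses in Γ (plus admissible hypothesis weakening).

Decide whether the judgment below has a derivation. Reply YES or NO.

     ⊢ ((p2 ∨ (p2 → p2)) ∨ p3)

Proof tree:
[∨I₁]  ⊢ ((p2 ∨ (p2 → p2)) ∨ p3)
  [∨I₂]  ⊢ (p2 ∨ (p2 → p2))
    [→I]  ⊢ (p2 → p2)
      [Ax] p2 ⊢ p2

Result: YES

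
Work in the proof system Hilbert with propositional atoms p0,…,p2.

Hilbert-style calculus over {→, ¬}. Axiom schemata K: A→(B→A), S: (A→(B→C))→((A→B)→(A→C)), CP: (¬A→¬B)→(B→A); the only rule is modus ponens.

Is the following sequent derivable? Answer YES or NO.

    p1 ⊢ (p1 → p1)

Derivation trace:
[MP] p1 ⊢ (p1 → p1)
  [K]  ⊢ (p1 → (p1 → p1))
  [MP] p1 ⊢ p1
    [MP] p1 ⊢ (p1 → p1)
      [K]  ⊢ (p1 → (p1 → p1))
      [Hyp] p1 ⊢ p1
    [Hyp] p1 ⊢ p1

Result: YES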